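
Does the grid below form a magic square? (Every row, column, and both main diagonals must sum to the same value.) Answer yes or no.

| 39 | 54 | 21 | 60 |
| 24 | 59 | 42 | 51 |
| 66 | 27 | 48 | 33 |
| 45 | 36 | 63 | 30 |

No — column 2 sums to 176 but row 3 sums to 174.

Row 1: 39 + 54 + 21 + 60 = 174.
Row 2: 24 + 59 + 42 + 51 = 176.
Row 3: 66 + 27 + 48 + 33 = 174.
Row 4: 45 + 36 + 63 + 30 = 174.
Column 1: 39 + 24 + 66 + 45 = 174.
Column 2: 54 + 59 + 27 + 36 = 176.
Column 3: 21 + 42 + 48 + 63 = 174.
Column 4: 60 + 51 + 33 + 30 = 174.
Main diagonal: 39 + 59 + 48 + 30 = 176.
Anti-diagonal: 60 + 42 + 27 + 45 = 174.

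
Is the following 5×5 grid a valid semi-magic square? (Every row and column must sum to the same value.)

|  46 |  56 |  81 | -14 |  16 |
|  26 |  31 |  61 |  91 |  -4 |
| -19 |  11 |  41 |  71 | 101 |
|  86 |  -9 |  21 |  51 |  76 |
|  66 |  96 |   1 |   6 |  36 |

Row 1: 46 + 56 + 81 + (-14) + 16 = 185.
Row 2: 26 + 31 + 61 + 91 + (-4) = 205.
Row 3: -19 + 11 + 41 + 71 + 101 = 205.
Row 4: 86 + (-9) + 21 + 51 + 76 = 225.
Row 5: 66 + 96 + 1 + 6 + 36 = 205.
Column 1: 46 + 26 + (-19) + 86 + 66 = 205.
Column 2: 56 + 31 + 11 + (-9) + 96 = 185.
Column 3: 81 + 61 + 41 + 21 + 1 = 205.
Column 4: -14 + 91 + 71 + 51 + 6 = 205.
Column 5: 16 + (-4) + 101 + 76 + 36 = 225.

No — row 3 sums to 205 but row 4 sums to 225.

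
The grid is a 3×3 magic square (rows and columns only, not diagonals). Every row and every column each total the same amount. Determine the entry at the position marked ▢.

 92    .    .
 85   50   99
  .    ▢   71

Row 2 is complete and sums to 234; that is the magic constant.
Using column 1: 92 + 85 + ? → (3,1) = 234 − 177 = 57.
Column 3 needs 234; the known cells sum to 170, so (1,3) = 64.
From row 1, 234 − (92 + 64) gives (1,2) = 78.
Using row 3: 57 + 71 + ? → (3,2) = 234 − 128 = 106.

106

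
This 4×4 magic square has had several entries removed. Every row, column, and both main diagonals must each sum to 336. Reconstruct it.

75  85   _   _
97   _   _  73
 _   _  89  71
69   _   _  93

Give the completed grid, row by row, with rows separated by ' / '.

The remaining cell in column 1 is (3,1) = 336 − 241 = 95.
Using column 4: 73 + 71 + 93 + ? → (1,4) = 336 − 237 = 99.
Main diagonal must total 336; the given cells sum to 257, so (2,2) = 79.
Row 1 needs 336; the known cells sum to 259, so (1,3) = 77.
Row 2 must total 336; the given cells sum to 249, so (2,3) = 87.
Using row 3: 95 + 89 + 71 + ? → (3,2) = 336 − 255 = 81.
From column 2, 336 − (85 + 79 + 81) gives (4,2) = 91.
Using column 3: 77 + 87 + 89 + ? → (4,3) = 336 − 253 = 83.

75 85 77 99 / 97 79 87 73 / 95 81 89 71 / 69 91 83 93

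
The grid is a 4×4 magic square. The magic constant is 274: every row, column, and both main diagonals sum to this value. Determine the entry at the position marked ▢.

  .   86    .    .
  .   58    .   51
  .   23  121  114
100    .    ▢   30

Row 3 needs 274; the known cells sum to 258, so (3,1) = 16.
Using column 2: 86 + 58 + 23 + ? → (4,2) = 274 − 167 = 107.
Column 4: 51 + 114 + 30 + ? = 274, so (1,4) = 79.
Using main diagonal: 58 + 121 + 30 + ? → (1,1) = 274 − 209 = 65.
Using anti-diagonal: 79 + 23 + 100 + ? → (2,3) = 274 − 202 = 72.
Row 1 must total 274; the given cells sum to 230, so (1,3) = 44.
Row 2 must total 274; the given cells sum to 181, so (2,1) = 93.
The remaining cell in row 4 is (4,3) = 274 − 237 = 37.

37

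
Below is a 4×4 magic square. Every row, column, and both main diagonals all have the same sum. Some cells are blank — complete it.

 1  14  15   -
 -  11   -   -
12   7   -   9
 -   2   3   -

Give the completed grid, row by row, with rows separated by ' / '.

1 14 15 4 / 8 11 10 5 / 12 7 6 9 / 13 2 3 16

Column 2 is already complete: 14 + 11 + 7 + 2 = 34, so that is the magic constant.
The remaining cell in row 1 is (1,4) = 34 − 30 = 4.
Row 3: 12 + 7 + 9 + ? = 34, so (3,3) = 6.
Using column 3: 15 + 6 + 3 + ? → (2,3) = 34 − 24 = 10.
Main diagonal must total 34; the given cells sum to 18, so (4,4) = 16.
The remaining cell in anti-diagonal is (4,1) = 34 − 21 = 13.
The remaining cell in column 1 is (2,1) = 34 − 26 = 8.
Column 4: 4 + 9 + 16 + ? = 34, so (2,4) = 5.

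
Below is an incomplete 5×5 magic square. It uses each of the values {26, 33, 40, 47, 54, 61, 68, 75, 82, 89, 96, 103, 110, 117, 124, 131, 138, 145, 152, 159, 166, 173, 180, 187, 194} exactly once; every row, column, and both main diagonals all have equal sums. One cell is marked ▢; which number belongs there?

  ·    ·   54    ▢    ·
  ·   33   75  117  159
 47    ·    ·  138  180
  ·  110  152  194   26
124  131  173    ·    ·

The 25 entries sum to 2750, so each line sums to 2750/5 = 550.
The remaining cell in row 2 is (2,1) = 550 − 384 = 166.
From row 4, 550 − (110 + 152 + 194 + 26) gives (4,1) = 68.
Column 1 must total 550; the given cells sum to 405, so (1,1) = 145.
The remaining cell in column 3 is (3,3) = 550 − 454 = 96.
Using main diagonal: 145 + 33 + 96 + 194 + ? → (5,5) = 550 − 468 = 82.
The remaining cell in anti-diagonal is (1,5) = 550 − 447 = 103.
Row 3 needs 550; the known cells sum to 461, so (3,2) = 89.
Using row 5: 124 + 131 + 173 + 82 + ? → (5,4) = 550 − 510 = 40.
Column 2 must total 550; the given cells sum to 363, so (1,2) = 187.
Column 4 must total 550; the given cells sum to 489, so (1,4) = 61.

61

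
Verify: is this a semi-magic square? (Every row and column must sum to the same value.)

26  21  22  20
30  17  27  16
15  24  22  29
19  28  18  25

No — row 1 sums to 89 but row 4 sums to 90.

Row 1: 26 + 21 + 22 + 20 = 89.
Row 2: 30 + 17 + 27 + 16 = 90.
Row 3: 15 + 24 + 22 + 29 = 90.
Row 4: 19 + 28 + 18 + 25 = 90.
Column 1: 26 + 30 + 15 + 19 = 90.
Column 2: 21 + 17 + 24 + 28 = 90.
Column 3: 22 + 27 + 22 + 18 = 89.
Column 4: 20 + 16 + 29 + 25 = 90.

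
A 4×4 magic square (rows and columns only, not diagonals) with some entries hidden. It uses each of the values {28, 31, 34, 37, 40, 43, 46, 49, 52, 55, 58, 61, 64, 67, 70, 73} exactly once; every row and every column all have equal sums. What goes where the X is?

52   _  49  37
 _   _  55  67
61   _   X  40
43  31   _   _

The 16 entries sum to 808, so each line sums to 808/4 = 202.
From row 1, 202 − (52 + 49 + 37) gives (1,2) = 64.
Column 1 must total 202; the given cells sum to 156, so (2,1) = 46.
Column 4: 37 + 67 + 40 + ? = 202, so (4,4) = 58.
Row 2: 46 + 55 + 67 + ? = 202, so (2,2) = 34.
Row 4 needs 202; the known cells sum to 132, so (4,3) = 70.
Column 2: 64 + 34 + 31 + ? = 202, so (3,2) = 73.
From column 3, 202 − (49 + 55 + 70) gives (3,3) = 28.

28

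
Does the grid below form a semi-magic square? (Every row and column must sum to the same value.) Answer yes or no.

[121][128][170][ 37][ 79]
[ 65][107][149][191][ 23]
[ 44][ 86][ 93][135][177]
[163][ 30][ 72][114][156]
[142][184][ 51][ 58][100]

Row 1: 121 + 128 + 170 + 37 + 79 = 535.
Row 2: 65 + 107 + 149 + 191 + 23 = 535.
Row 3: 44 + 86 + 93 + 135 + 177 = 535.
Row 4: 163 + 30 + 72 + 114 + 156 = 535.
Row 5: 142 + 184 + 51 + 58 + 100 = 535.
Column 1: 121 + 65 + 44 + 163 + 142 = 535.
Column 2: 128 + 107 + 86 + 30 + 184 = 535.
Column 3: 170 + 149 + 93 + 72 + 51 = 535.
Column 4: 37 + 191 + 135 + 114 + 58 = 535.
Column 5: 79 + 23 + 177 + 156 + 100 = 535.
All lines sum to 535.

Yes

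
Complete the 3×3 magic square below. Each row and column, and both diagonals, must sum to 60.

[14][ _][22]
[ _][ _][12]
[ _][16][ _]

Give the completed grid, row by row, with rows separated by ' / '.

Row 1 must total 60; the given cells sum to 36, so (1,2) = 24.
The remaining cell in column 2 is (2,2) = 60 − 40 = 20.
Column 3 needs 60; the known cells sum to 34, so (3,3) = 26.
Anti-diagonal must total 60; the given cells sum to 42, so (3,1) = 18.
Row 2 must total 60; the given cells sum to 32, so (2,1) = 28.

14 24 22 / 28 20 12 / 18 16 26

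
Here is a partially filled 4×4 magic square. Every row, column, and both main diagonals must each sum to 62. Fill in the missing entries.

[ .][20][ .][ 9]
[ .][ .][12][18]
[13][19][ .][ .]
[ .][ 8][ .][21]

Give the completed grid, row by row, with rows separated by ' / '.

Using column 2: 20 + 19 + 8 + ? → (2,2) = 62 − 47 = 15.
Column 4 must total 62; the given cells sum to 48, so (3,4) = 14.
The remaining cell in anti-diagonal is (4,1) = 62 − 40 = 22.
Using row 2: 15 + 12 + 18 + ? → (2,1) = 62 − 45 = 17.
Using row 3: 13 + 19 + 14 + ? → (3,3) = 62 − 46 = 16.
Row 4 must total 62; the given cells sum to 51, so (4,3) = 11.
Using column 1: 17 + 13 + 22 + ? → (1,1) = 62 − 52 = 10.
The remaining cell in column 3 is (1,3) = 62 − 39 = 23.

10 20 23 9 / 17 15 12 18 / 13 19 16 14 / 22 8 11 21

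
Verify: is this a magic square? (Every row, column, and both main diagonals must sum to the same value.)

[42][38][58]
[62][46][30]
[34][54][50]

Yes

Row 1: 42 + 38 + 58 = 138.
Row 2: 62 + 46 + 30 = 138.
Row 3: 34 + 54 + 50 = 138.
Column 1: 42 + 62 + 34 = 138.
Column 2: 38 + 46 + 54 = 138.
Column 3: 58 + 30 + 50 = 138.
Main diagonal: 42 + 46 + 50 = 138.
Anti-diagonal: 58 + 46 + 34 = 138.
All lines sum to 138.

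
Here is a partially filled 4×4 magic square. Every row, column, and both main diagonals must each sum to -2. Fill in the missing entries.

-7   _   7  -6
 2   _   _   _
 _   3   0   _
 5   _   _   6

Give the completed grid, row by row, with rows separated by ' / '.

-7 4 7 -6 / 2 -1 -4 1 / -2 3 0 -3 / 5 -8 -5 6

Row 1: -7 + 7 + (-6) + ? = -2, so (1,2) = 4.
Column 1 must total -2; the given cells sum to 0, so (3,1) = -2.
Using main diagonal: -7 + 0 + 6 + ? → (2,2) = -2 − (-1) = -1.
Using anti-diagonal: -6 + 3 + 5 + ? → (2,3) = -2 − 2 = -4.
Row 2 needs -2; the known cells sum to -3, so (2,4) = 1.
Row 3 must total -2; the given cells sum to 1, so (3,4) = -3.
Column 2 must total -2; the given cells sum to 6, so (4,2) = -8.
The remaining cell in column 3 is (4,3) = -2 − 3 = -5.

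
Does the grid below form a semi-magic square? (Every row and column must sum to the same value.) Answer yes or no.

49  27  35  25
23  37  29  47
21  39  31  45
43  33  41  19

Yes

Row 1: 49 + 27 + 35 + 25 = 136.
Row 2: 23 + 37 + 29 + 47 = 136.
Row 3: 21 + 39 + 31 + 45 = 136.
Row 4: 43 + 33 + 41 + 19 = 136.
Column 1: 49 + 23 + 21 + 43 = 136.
Column 2: 27 + 37 + 39 + 33 = 136.
Column 3: 35 + 29 + 31 + 41 = 136.
Column 4: 25 + 47 + 45 + 19 = 136.
All lines sum to 136.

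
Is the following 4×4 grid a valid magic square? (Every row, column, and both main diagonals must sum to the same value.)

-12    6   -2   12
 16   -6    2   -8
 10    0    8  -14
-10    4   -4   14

Yes

Row 1: -12 + 6 + (-2) + 12 = 4.
Row 2: 16 + (-6) + 2 + (-8) = 4.
Row 3: 10 + 0 + 8 + (-14) = 4.
Row 4: -10 + 4 + (-4) + 14 = 4.
Column 1: -12 + 16 + 10 + (-10) = 4.
Column 2: 6 + (-6) + 0 + 4 = 4.
Column 3: -2 + 2 + 8 + (-4) = 4.
Column 4: 12 + (-8) + (-14) + 14 = 4.
Main diagonal: -12 + (-6) + 8 + 14 = 4.
Anti-diagonal: 12 + 2 + 0 + (-10) = 4.
All lines sum to 4.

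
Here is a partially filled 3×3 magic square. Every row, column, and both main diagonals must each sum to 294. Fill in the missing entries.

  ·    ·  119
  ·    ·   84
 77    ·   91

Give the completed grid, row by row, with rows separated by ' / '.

105 70 119 / 112 98 84 / 77 126 91

Row 3: 77 + 91 + ? = 294, so (3,2) = 126.
Using anti-diagonal: 119 + 77 + ? → (2,2) = 294 − 196 = 98.
From row 2, 294 − (98 + 84) gives (2,1) = 112.
Column 1: 112 + 77 + ? = 294, so (1,1) = 105.
Column 2 needs 294; the known cells sum to 224, so (1,2) = 70.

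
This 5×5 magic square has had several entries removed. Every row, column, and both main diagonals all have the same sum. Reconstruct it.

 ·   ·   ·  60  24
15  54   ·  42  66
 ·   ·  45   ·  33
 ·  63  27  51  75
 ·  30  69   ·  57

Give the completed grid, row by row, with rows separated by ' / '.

48 87 36 60 24 / 15 54 78 42 66 / 72 21 45 84 33 / 39 63 27 51 75 / 81 30 69 18 57

Column 5 is already complete: 24 + 66 + 33 + 75 + 57 = 255, so that is the magic constant.
Row 2 must total 255; the given cells sum to 177, so (2,3) = 78.
From row 4, 255 − (63 + 27 + 51 + 75) gives (4,1) = 39.
The remaining cell in column 3 is (1,3) = 255 − 219 = 36.
The remaining cell in main diagonal is (1,1) = 255 − 207 = 48.
Anti-diagonal must total 255; the given cells sum to 174, so (5,1) = 81.
Using row 1: 48 + 36 + 60 + 24 + ? → (1,2) = 255 − 168 = 87.
Using row 5: 81 + 30 + 69 + 57 + ? → (5,4) = 255 − 237 = 18.
Column 1 needs 255; the known cells sum to 183, so (3,1) = 72.
The remaining cell in column 2 is (3,2) = 255 − 234 = 21.
Column 4 needs 255; the known cells sum to 171, so (3,4) = 84.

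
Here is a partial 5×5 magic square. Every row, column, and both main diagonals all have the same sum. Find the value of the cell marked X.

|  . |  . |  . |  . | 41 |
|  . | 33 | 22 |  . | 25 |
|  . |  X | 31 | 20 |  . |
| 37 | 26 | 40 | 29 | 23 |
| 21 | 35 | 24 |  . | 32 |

Row 4 is complete and sums to 155; that is the magic constant.
Row 5 needs 155; the known cells sum to 112, so (5,4) = 43.
Column 3: 22 + 31 + 40 + 24 + ? = 155, so (1,3) = 38.
Using column 5: 41 + 25 + 23 + 32 + ? → (3,5) = 155 − 121 = 34.
From main diagonal, 155 − (33 + 31 + 29 + 32) gives (1,1) = 30.
Anti-diagonal: 41 + 31 + 26 + 21 + ? = 155, so (2,4) = 36.
Using row 2: 33 + 22 + 36 + 25 + ? → (2,1) = 155 − 116 = 39.
Using column 1: 30 + 39 + 37 + 21 + ? → (3,1) = 155 − 127 = 28.
The remaining cell in column 4 is (1,4) = 155 − 128 = 27.
The remaining cell in row 1 is (1,2) = 155 − 136 = 19.
Using row 3: 28 + 31 + 20 + 34 + ? → (3,2) = 155 − 113 = 42.

42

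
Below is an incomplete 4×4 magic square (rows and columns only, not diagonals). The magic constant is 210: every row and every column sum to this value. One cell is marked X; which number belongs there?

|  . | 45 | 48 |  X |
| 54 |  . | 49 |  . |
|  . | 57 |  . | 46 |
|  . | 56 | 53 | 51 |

58

Row 4 must total 210; the given cells sum to 160, so (4,1) = 50.
Using column 2: 45 + 57 + 56 + ? → (2,2) = 210 − 158 = 52.
Column 3: 48 + 49 + 53 + ? = 210, so (3,3) = 60.
The remaining cell in row 2 is (2,4) = 210 − 155 = 55.
Row 3 must total 210; the given cells sum to 163, so (3,1) = 47.
From column 1, 210 − (54 + 47 + 50) gives (1,1) = 59.
Using column 4: 55 + 46 + 51 + ? → (1,4) = 210 − 152 = 58.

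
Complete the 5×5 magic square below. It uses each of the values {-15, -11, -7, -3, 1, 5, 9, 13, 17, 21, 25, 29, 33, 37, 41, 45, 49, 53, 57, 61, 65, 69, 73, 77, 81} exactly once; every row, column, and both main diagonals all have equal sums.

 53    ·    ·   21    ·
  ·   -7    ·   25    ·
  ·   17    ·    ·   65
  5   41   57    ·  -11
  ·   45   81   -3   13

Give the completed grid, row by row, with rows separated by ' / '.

The 25 entries sum to 825, so each line sums to 825/5 = 165.
Row 4 must total 165; the given cells sum to 92, so (4,4) = 73.
Using row 5: 45 + 81 + (-3) + 13 + ? → (5,1) = 165 − 136 = 29.
The remaining cell in column 2 is (1,2) = 165 − 96 = 69.
Using column 4: 21 + 25 + 73 + (-3) + ? → (3,4) = 165 − 116 = 49.
Main diagonal: 53 + (-7) + 73 + 13 + ? = 165, so (3,3) = 33.
Using anti-diagonal: 25 + 33 + 41 + 29 + ? → (1,5) = 165 − 128 = 37.
Row 1 needs 165; the known cells sum to 180, so (1,3) = -15.
Row 3 must total 165; the given cells sum to 164, so (3,1) = 1.
The remaining cell in column 1 is (2,1) = 165 − 88 = 77.
Column 3: -15 + 33 + 57 + 81 + ? = 165, so (2,3) = 9.
The remaining cell in column 5 is (2,5) = 165 − 104 = 61.

53 69 -15 21 37 / 77 -7 9 25 61 / 1 17 33 49 65 / 5 41 57 73 -11 / 29 45 81 -3 13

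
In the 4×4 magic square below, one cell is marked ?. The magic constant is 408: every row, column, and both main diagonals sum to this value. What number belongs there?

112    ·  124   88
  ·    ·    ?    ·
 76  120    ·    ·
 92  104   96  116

Row 1 needs 408; the known cells sum to 324, so (1,2) = 84.
Using column 1: 112 + 76 + 92 + ? → (2,1) = 408 − 280 = 128.
Column 2 needs 408; the known cells sum to 308, so (2,2) = 100.
The remaining cell in main diagonal is (3,3) = 408 − 328 = 80.
The remaining cell in anti-diagonal is (2,3) = 408 − 300 = 108.

108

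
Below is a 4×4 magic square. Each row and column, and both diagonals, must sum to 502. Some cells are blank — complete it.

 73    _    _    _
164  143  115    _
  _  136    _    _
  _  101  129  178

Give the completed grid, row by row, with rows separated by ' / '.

Row 2 needs 502; the known cells sum to 422, so (2,4) = 80.
From row 4, 502 − (101 + 129 + 178) gives (4,1) = 94.
Column 1 needs 502; the known cells sum to 331, so (3,1) = 171.
From column 2, 502 − (143 + 136 + 101) gives (1,2) = 122.
Main diagonal needs 502; the known cells sum to 394, so (3,3) = 108.
The remaining cell in anti-diagonal is (1,4) = 502 − 345 = 157.
Using row 1: 73 + 122 + 157 + ? → (1,3) = 502 − 352 = 150.
Row 3: 171 + 136 + 108 + ? = 502, so (3,4) = 87.

73 122 150 157 / 164 143 115 80 / 171 136 108 87 / 94 101 129 178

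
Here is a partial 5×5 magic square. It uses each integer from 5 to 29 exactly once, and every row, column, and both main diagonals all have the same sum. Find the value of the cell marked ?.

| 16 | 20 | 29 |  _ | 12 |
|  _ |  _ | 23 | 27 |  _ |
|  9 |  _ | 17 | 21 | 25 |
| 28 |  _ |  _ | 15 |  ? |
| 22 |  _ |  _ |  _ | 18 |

The entries are 5 through 29, which sum to 425, so each line sums to 425/5 = 85.
The remaining cell in row 1 is (1,4) = 85 − 77 = 8.
Row 3 must total 85; the given cells sum to 72, so (3,2) = 13.
From column 1, 85 − (16 + 9 + 28 + 22) gives (2,1) = 10.
Column 4: 8 + 27 + 21 + 15 + ? = 85, so (5,4) = 14.
Main diagonal: 16 + 17 + 15 + 18 + ? = 85, so (2,2) = 19.
Anti-diagonal must total 85; the given cells sum to 78, so (4,2) = 7.
Row 2 must total 85; the given cells sum to 79, so (2,5) = 6.
Column 2 must total 85; the given cells sum to 59, so (5,2) = 26.
The remaining cell in column 5 is (4,5) = 85 − 61 = 24.

24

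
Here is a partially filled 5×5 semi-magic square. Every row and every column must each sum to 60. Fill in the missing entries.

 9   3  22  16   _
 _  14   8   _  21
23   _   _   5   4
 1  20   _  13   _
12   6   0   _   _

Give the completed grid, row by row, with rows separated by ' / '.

9 3 22 16 10 / 15 14 8 2 21 / 23 17 11 5 4 / 1 20 19 13 7 / 12 6 0 24 18

The remaining cell in row 1 is (1,5) = 60 − 50 = 10.
Column 1 must total 60; the given cells sum to 45, so (2,1) = 15.
Column 2 must total 60; the given cells sum to 43, so (3,2) = 17.
Row 2: 15 + 14 + 8 + 21 + ? = 60, so (2,4) = 2.
From row 3, 60 − (23 + 17 + 5 + 4) gives (3,3) = 11.
From column 3, 60 − (22 + 8 + 11 + 0) gives (4,3) = 19.
Column 4 needs 60; the known cells sum to 36, so (5,4) = 24.
Using row 4: 1 + 20 + 19 + 13 + ? → (4,5) = 60 − 53 = 7.
Row 5 needs 60; the known cells sum to 42, so (5,5) = 18.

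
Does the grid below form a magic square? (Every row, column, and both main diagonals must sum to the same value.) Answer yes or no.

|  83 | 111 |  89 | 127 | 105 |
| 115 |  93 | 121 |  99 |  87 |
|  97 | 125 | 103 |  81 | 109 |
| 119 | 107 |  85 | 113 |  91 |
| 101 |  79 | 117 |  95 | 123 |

Yes

Row 1: 83 + 111 + 89 + 127 + 105 = 515.
Row 2: 115 + 93 + 121 + 99 + 87 = 515.
Row 3: 97 + 125 + 103 + 81 + 109 = 515.
Row 4: 119 + 107 + 85 + 113 + 91 = 515.
Row 5: 101 + 79 + 117 + 95 + 123 = 515.
Column 1: 83 + 115 + 97 + 119 + 101 = 515.
Column 2: 111 + 93 + 125 + 107 + 79 = 515.
Column 3: 89 + 121 + 103 + 85 + 117 = 515.
Column 4: 127 + 99 + 81 + 113 + 95 = 515.
Column 5: 105 + 87 + 109 + 91 + 123 = 515.
Main diagonal: 83 + 93 + 103 + 113 + 123 = 515.
Anti-diagonal: 105 + 99 + 103 + 107 + 101 = 515.
All lines sum to 515.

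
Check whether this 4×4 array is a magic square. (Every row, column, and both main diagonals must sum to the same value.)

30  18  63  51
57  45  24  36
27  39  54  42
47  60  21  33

Row 1: 30 + 18 + 63 + 51 = 162.
Row 2: 57 + 45 + 24 + 36 = 162.
Row 3: 27 + 39 + 54 + 42 = 162.
Row 4: 47 + 60 + 21 + 33 = 161.
Column 1: 30 + 57 + 27 + 47 = 161.
Column 2: 18 + 45 + 39 + 60 = 162.
Column 3: 63 + 24 + 54 + 21 = 162.
Column 4: 51 + 36 + 42 + 33 = 162.
Main diagonal: 30 + 45 + 54 + 33 = 162.
Anti-diagonal: 51 + 24 + 39 + 47 = 161.

No — anti-diagonal sums to 161 but row 2 sums to 162.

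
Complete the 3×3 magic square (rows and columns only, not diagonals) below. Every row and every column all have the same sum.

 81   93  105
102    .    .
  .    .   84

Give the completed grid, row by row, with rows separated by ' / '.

Row 1 is already complete: 81 + 93 + 105 = 279, so that is the magic constant.
Using column 1: 81 + 102 + ? → (3,1) = 279 − 183 = 96.
Using column 3: 105 + 84 + ? → (2,3) = 279 − 189 = 90.
Row 2 needs 279; the known cells sum to 192, so (2,2) = 87.
Row 3 needs 279; the known cells sum to 180, so (3,2) = 99.

81 93 105 / 102 87 90 / 96 99 84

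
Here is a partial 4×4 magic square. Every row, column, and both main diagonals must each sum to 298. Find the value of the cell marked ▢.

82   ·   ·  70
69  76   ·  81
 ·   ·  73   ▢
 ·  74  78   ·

80

Row 2 must total 298; the given cells sum to 226, so (2,3) = 72.
Column 3 must total 298; the given cells sum to 223, so (1,3) = 75.
Main diagonal: 82 + 76 + 73 + ? = 298, so (4,4) = 67.
Row 1: 82 + 75 + 70 + ? = 298, so (1,2) = 71.
Using row 4: 74 + 78 + 67 + ? → (4,1) = 298 − 219 = 79.
Column 1 must total 298; the given cells sum to 230, so (3,1) = 68.
The remaining cell in column 2 is (3,2) = 298 − 221 = 77.
The remaining cell in column 4 is (3,4) = 298 − 218 = 80.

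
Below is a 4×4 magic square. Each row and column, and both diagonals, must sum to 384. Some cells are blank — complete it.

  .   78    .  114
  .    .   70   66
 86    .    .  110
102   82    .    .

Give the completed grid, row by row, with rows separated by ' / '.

From column 4, 384 − (114 + 66 + 110) gives (4,4) = 94.
From anti-diagonal, 384 − (114 + 70 + 102) gives (3,2) = 98.
Using row 3: 86 + 98 + 110 + ? → (3,3) = 384 − 294 = 90.
Row 4: 102 + 82 + 94 + ? = 384, so (4,3) = 106.
Column 2: 78 + 98 + 82 + ? = 384, so (2,2) = 126.
Column 3 must total 384; the given cells sum to 266, so (1,3) = 118.
Main diagonal: 126 + 90 + 94 + ? = 384, so (1,1) = 74.
Using row 2: 126 + 70 + 66 + ? → (2,1) = 384 − 262 = 122.

74 78 118 114 / 122 126 70 66 / 86 98 90 110 / 102 82 106 94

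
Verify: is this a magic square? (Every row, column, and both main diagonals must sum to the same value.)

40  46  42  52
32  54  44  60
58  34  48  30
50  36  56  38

Row 1: 40 + 46 + 42 + 52 = 180.
Row 2: 32 + 54 + 44 + 60 = 190.
Row 3: 58 + 34 + 48 + 30 = 170.
Row 4: 50 + 36 + 56 + 38 = 180.
Column 1: 40 + 32 + 58 + 50 = 180.
Column 2: 46 + 54 + 34 + 36 = 170.
Column 3: 42 + 44 + 48 + 56 = 190.
Column 4: 52 + 60 + 30 + 38 = 180.
Main diagonal: 40 + 54 + 48 + 38 = 180.
Anti-diagonal: 52 + 44 + 34 + 50 = 180.

No — row 2 sums to 190 but column 4 sums to 180.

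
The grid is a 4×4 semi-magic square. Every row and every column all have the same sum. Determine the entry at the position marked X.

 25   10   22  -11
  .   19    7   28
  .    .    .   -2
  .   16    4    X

Row 1 is complete and sums to 46; that is the magic constant.
Using row 2: 19 + 7 + 28 + ? → (2,1) = 46 − 54 = -8.
Using column 2: 10 + 19 + 16 + ? → (3,2) = 46 − 45 = 1.
The remaining cell in column 3 is (3,3) = 46 − 33 = 13.
Column 4: -11 + 28 + (-2) + ? = 46, so (4,4) = 31.

31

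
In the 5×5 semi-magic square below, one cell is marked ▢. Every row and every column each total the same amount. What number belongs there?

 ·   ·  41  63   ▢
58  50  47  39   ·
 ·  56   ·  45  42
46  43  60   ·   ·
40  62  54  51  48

55

Row 5 is complete and sums to 255; that is the magic constant.
Row 2: 58 + 50 + 47 + 39 + ? = 255, so (2,5) = 61.
Using column 2: 50 + 56 + 43 + 62 + ? → (1,2) = 255 − 211 = 44.
From column 3, 255 − (41 + 47 + 60 + 54) gives (3,3) = 53.
Column 4 must total 255; the given cells sum to 198, so (4,4) = 57.
Row 3: 56 + 53 + 45 + 42 + ? = 255, so (3,1) = 59.
The remaining cell in row 4 is (4,5) = 255 − 206 = 49.
From column 1, 255 − (58 + 59 + 46 + 40) gives (1,1) = 52.
Column 5 must total 255; the given cells sum to 200, so (1,5) = 55.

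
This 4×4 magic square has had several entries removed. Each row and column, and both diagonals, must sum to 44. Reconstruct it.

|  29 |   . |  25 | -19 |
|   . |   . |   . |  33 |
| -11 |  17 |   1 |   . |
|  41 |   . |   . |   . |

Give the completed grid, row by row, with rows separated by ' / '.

Row 1 must total 44; the given cells sum to 35, so (1,2) = 9.
Row 3: -11 + 17 + 1 + ? = 44, so (3,4) = 37.
Column 1 needs 44; the known cells sum to 59, so (2,1) = -15.
Column 4 needs 44; the known cells sum to 51, so (4,4) = -7.
The remaining cell in main diagonal is (2,2) = 44 − 23 = 21.
Using anti-diagonal: -19 + 17 + 41 + ? → (2,3) = 44 − 39 = 5.
Column 2 must total 44; the given cells sum to 47, so (4,2) = -3.
Column 3 must total 44; the given cells sum to 31, so (4,3) = 13.

29 9 25 -19 / -15 21 5 33 / -11 17 1 37 / 41 -3 13 -7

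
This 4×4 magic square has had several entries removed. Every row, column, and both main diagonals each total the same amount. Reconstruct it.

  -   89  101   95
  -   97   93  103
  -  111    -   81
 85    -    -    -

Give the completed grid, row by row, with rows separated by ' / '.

Anti-diagonal is already complete: 95 + 93 + 111 + 85 = 384, so that is the magic constant.
Row 1 must total 384; the given cells sum to 285, so (1,1) = 99.
Row 2: 97 + 93 + 103 + ? = 384, so (2,1) = 91.
From column 1, 384 − (99 + 91 + 85) gives (3,1) = 109.
Using column 2: 89 + 97 + 111 + ? → (4,2) = 384 − 297 = 87.
Column 4 needs 384; the known cells sum to 279, so (4,4) = 105.
Using main diagonal: 99 + 97 + 105 + ? → (3,3) = 384 − 301 = 83.
The remaining cell in row 4 is (4,3) = 384 − 277 = 107.

99 89 101 95 / 91 97 93 103 / 109 111 83 81 / 85 87 107 105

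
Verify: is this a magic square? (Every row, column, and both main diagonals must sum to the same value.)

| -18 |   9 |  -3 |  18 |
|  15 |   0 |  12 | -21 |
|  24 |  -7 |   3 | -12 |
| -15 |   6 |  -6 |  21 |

Row 1: -18 + 9 + (-3) + 18 = 6.
Row 2: 15 + 0 + 12 + (-21) = 6.
Row 3: 24 + (-7) + 3 + (-12) = 8.
Row 4: -15 + 6 + (-6) + 21 = 6.
Column 1: -18 + 15 + 24 + (-15) = 6.
Column 2: 9 + 0 + (-7) + 6 = 8.
Column 3: -3 + 12 + 3 + (-6) = 6.
Column 4: 18 + (-21) + (-12) + 21 = 6.
Main diagonal: -18 + 0 + 3 + 21 = 6.
Anti-diagonal: 18 + 12 + (-7) + (-15) = 8.

No — column 2 sums to 8 but column 4 sums to 6.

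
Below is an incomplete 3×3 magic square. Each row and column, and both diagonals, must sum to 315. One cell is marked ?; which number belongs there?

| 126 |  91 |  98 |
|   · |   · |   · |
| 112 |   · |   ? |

Column 1 must total 315; the given cells sum to 238, so (2,1) = 77.
From anti-diagonal, 315 − (98 + 112) gives (2,2) = 105.
From row 2, 315 − (77 + 105) gives (2,3) = 133.
Using column 2: 91 + 105 + ? → (3,2) = 315 − 196 = 119.
Using column 3: 98 + 133 + ? → (3,3) = 315 − 231 = 84.

84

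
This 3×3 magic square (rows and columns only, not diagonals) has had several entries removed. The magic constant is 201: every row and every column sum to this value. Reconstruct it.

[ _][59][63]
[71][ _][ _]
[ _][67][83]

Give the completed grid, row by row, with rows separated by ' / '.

79 59 63 / 71 75 55 / 51 67 83

Row 1: 59 + 63 + ? = 201, so (1,1) = 79.
Using row 3: 67 + 83 + ? → (3,1) = 201 − 150 = 51.
From column 2, 201 − (59 + 67) gives (2,2) = 75.
Using column 3: 63 + 83 + ? → (2,3) = 201 − 146 = 55.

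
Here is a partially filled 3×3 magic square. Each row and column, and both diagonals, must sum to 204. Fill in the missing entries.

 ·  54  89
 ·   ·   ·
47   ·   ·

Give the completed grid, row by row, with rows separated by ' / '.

61 54 89 / 96 68 40 / 47 82 75

Row 1 must total 204; the given cells sum to 143, so (1,1) = 61.
Column 1 must total 204; the given cells sum to 108, so (2,1) = 96.
Anti-diagonal: 89 + 47 + ? = 204, so (2,2) = 68.
From row 2, 204 − (96 + 68) gives (2,3) = 40.
Column 2 needs 204; the known cells sum to 122, so (3,2) = 82.
From column 3, 204 − (89 + 40) gives (3,3) = 75.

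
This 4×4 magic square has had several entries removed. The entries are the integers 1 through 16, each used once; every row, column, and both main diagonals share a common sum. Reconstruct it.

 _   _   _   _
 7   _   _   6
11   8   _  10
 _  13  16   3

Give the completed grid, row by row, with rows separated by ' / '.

14 1 4 15 / 7 12 9 6 / 11 8 5 10 / 2 13 16 3

The entries are 1 through 16, which sum to 136, so each line sums to 136/4 = 34.
Row 3 needs 34; the known cells sum to 29, so (3,3) = 5.
Row 4 must total 34; the given cells sum to 32, so (4,1) = 2.
Column 1 needs 34; the known cells sum to 20, so (1,1) = 14.
The remaining cell in column 4 is (1,4) = 34 − 19 = 15.
Main diagonal must total 34; the given cells sum to 22, so (2,2) = 12.
Anti-diagonal needs 34; the known cells sum to 25, so (2,3) = 9.
Column 2 must total 34; the given cells sum to 33, so (1,2) = 1.
From column 3, 34 − (9 + 5 + 16) gives (1,3) = 4.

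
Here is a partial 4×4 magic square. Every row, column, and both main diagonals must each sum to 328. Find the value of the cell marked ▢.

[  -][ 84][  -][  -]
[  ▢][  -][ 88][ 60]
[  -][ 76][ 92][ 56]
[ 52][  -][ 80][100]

108

Using row 3: 76 + 92 + 56 + ? → (3,1) = 328 − 224 = 104.
Using row 4: 52 + 80 + 100 + ? → (4,2) = 328 − 232 = 96.
From column 2, 328 − (84 + 76 + 96) gives (2,2) = 72.
Column 3 needs 328; the known cells sum to 260, so (1,3) = 68.
Column 4 must total 328; the given cells sum to 216, so (1,4) = 112.
The remaining cell in main diagonal is (1,1) = 328 − 264 = 64.
From row 2, 328 − (72 + 88 + 60) gives (2,1) = 108.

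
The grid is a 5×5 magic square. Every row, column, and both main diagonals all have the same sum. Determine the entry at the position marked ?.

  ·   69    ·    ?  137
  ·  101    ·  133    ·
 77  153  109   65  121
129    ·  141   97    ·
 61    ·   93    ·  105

Row 3 is complete and sums to 525; that is the magic constant.
Using main diagonal: 101 + 109 + 97 + 105 + ? → (1,1) = 525 − 412 = 113.
Using anti-diagonal: 137 + 133 + 109 + 61 + ? → (4,2) = 525 − 440 = 85.
From row 4, 525 − (129 + 85 + 141 + 97) gives (4,5) = 73.
Column 1 must total 525; the given cells sum to 380, so (2,1) = 145.
From column 2, 525 − (69 + 101 + 153 + 85) gives (5,2) = 117.
From column 5, 525 − (137 + 121 + 73 + 105) gives (2,5) = 89.
The remaining cell in row 2 is (2,3) = 525 − 468 = 57.
Row 5 needs 525; the known cells sum to 376, so (5,4) = 149.
The remaining cell in column 3 is (1,3) = 525 − 400 = 125.
From column 4, 525 − (133 + 65 + 97 + 149) gives (1,4) = 81.

81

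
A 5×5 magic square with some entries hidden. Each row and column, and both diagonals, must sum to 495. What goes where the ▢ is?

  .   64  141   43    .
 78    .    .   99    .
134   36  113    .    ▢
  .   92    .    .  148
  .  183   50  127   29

57

Row 5 must total 495; the given cells sum to 389, so (5,1) = 106.
Using column 2: 64 + 36 + 92 + 183 + ? → (2,2) = 495 − 375 = 120.
Anti-diagonal: 99 + 113 + 92 + 106 + ? = 495, so (1,5) = 85.
From row 1, 495 − (64 + 141 + 43 + 85) gives (1,1) = 162.
The remaining cell in column 1 is (4,1) = 495 − 480 = 15.
The remaining cell in main diagonal is (4,4) = 495 − 424 = 71.
Row 4 needs 495; the known cells sum to 326, so (4,3) = 169.
Column 3: 141 + 113 + 169 + 50 + ? = 495, so (2,3) = 22.
Column 4 must total 495; the given cells sum to 340, so (3,4) = 155.
Using row 2: 78 + 120 + 22 + 99 + ? → (2,5) = 495 − 319 = 176.
Row 3 must total 495; the given cells sum to 438, so (3,5) = 57.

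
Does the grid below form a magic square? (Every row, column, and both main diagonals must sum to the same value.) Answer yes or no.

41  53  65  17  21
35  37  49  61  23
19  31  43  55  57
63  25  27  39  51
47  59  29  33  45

Row 1: 41 + 53 + 65 + 17 + 21 = 197.
Row 2: 35 + 37 + 49 + 61 + 23 = 205.
Row 3: 19 + 31 + 43 + 55 + 57 = 205.
Row 4: 63 + 25 + 27 + 39 + 51 = 205.
Row 5: 47 + 59 + 29 + 33 + 45 = 213.
Column 1: 41 + 35 + 19 + 63 + 47 = 205.
Column 2: 53 + 37 + 31 + 25 + 59 = 205.
Column 3: 65 + 49 + 43 + 27 + 29 = 213.
Column 4: 17 + 61 + 55 + 39 + 33 = 205.
Column 5: 21 + 23 + 57 + 51 + 45 = 197.
Main diagonal: 41 + 37 + 43 + 39 + 45 = 205.
Anti-diagonal: 21 + 61 + 43 + 25 + 47 = 197.

No — column 2 sums to 205 but column 5 sums to 197.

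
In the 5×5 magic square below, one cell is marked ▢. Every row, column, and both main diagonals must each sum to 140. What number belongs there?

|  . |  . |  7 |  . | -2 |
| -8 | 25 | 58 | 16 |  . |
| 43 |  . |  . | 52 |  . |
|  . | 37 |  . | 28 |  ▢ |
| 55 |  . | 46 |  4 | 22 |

61

From row 2, 140 − (-8 + 25 + 58 + 16) gives (2,5) = 49.
The remaining cell in row 5 is (5,2) = 140 − 127 = 13.
Column 4: 16 + 52 + 28 + 4 + ? = 140, so (1,4) = 40.
From anti-diagonal, 140 − (-2 + 16 + 37 + 55) gives (3,3) = 34.
Using column 3: 7 + 58 + 34 + 46 + ? → (4,3) = 140 − 145 = -5.
From main diagonal, 140 − (25 + 34 + 28 + 22) gives (1,1) = 31.
From row 1, 140 − (31 + 7 + 40 + (-2)) gives (1,2) = 64.
From column 1, 140 − (31 + (-8) + 43 + 55) gives (4,1) = 19.
Column 2 must total 140; the given cells sum to 139, so (3,2) = 1.
Using row 3: 43 + 1 + 34 + 52 + ? → (3,5) = 140 − 130 = 10.
The remaining cell in row 4 is (4,5) = 140 − 79 = 61.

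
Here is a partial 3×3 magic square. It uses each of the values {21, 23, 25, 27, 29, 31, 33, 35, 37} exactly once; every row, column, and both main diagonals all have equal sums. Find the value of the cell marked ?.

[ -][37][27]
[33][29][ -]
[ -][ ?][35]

The 9 entries sum to 261, so each line sums to 261/3 = 87.
From row 1, 87 − (37 + 27) gives (1,1) = 23.
From row 2, 87 − (33 + 29) gives (2,3) = 25.
Column 1 must total 87; the given cells sum to 56, so (3,1) = 31.
Column 2: 37 + 29 + ? = 87, so (3,2) = 21.

21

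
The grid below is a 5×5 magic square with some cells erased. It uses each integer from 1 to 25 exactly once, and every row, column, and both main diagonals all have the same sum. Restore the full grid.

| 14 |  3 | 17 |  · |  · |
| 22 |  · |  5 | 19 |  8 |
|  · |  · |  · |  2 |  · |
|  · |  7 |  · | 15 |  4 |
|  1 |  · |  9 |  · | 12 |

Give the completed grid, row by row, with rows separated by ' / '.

The entries are 1 through 25, which sum to 325, so each line sums to 325/5 = 65.
From row 2, 65 − (22 + 5 + 19 + 8) gives (2,2) = 11.
Main diagonal must total 65; the given cells sum to 52, so (3,3) = 13.
From anti-diagonal, 65 − (19 + 13 + 7 + 1) gives (1,5) = 25.
From row 1, 65 − (14 + 3 + 17 + 25) gives (1,4) = 6.
The remaining cell in column 3 is (4,3) = 65 − 44 = 21.
Column 4: 6 + 19 + 2 + 15 + ? = 65, so (5,4) = 23.
Column 5 must total 65; the given cells sum to 49, so (3,5) = 16.
Row 4 must total 65; the given cells sum to 47, so (4,1) = 18.
Using row 5: 1 + 9 + 23 + 12 + ? → (5,2) = 65 − 45 = 20.
The remaining cell in column 1 is (3,1) = 65 − 55 = 10.
Column 2: 3 + 11 + 7 + 20 + ? = 65, so (3,2) = 24.

14 3 17 6 25 / 22 11 5 19 8 / 10 24 13 2 16 / 18 7 21 15 4 / 1 20 9 23 12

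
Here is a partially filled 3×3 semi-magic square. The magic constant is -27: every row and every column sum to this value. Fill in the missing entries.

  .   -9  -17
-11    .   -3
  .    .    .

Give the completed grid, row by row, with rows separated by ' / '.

-1 -9 -17 / -11 -13 -3 / -15 -5 -7

Row 1: -9 + (-17) + ? = -27, so (1,1) = -1.
Row 2 must total -27; the given cells sum to -14, so (2,2) = -13.
The remaining cell in column 1 is (3,1) = -27 − (-12) = -15.
The remaining cell in column 2 is (3,2) = -27 − (-22) = -5.
The remaining cell in column 3 is (3,3) = -27 − (-20) = -7.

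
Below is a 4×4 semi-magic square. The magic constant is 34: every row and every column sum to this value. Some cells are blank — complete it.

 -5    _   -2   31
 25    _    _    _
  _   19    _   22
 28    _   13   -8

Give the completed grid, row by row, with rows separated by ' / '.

-5 10 -2 31 / 25 4 16 -11 / -14 19 7 22 / 28 1 13 -8

From row 1, 34 − (-5 + (-2) + 31) gives (1,2) = 10.
Row 4: 28 + 13 + (-8) + ? = 34, so (4,2) = 1.
Using column 1: -5 + 25 + 28 + ? → (3,1) = 34 − 48 = -14.
Using column 2: 10 + 19 + 1 + ? → (2,2) = 34 − 30 = 4.
Column 4: 31 + 22 + (-8) + ? = 34, so (2,4) = -11.
The remaining cell in row 2 is (2,3) = 34 − 18 = 16.
Row 3 must total 34; the given cells sum to 27, so (3,3) = 7.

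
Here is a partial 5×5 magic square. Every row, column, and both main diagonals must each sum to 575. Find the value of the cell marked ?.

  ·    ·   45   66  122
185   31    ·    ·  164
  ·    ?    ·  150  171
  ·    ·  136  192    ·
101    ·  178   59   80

73

Row 5 must total 575; the given cells sum to 418, so (5,2) = 157.
Column 4 must total 575; the given cells sum to 467, so (2,4) = 108.
Column 5 needs 575; the known cells sum to 537, so (4,5) = 38.
Row 2 needs 575; the known cells sum to 488, so (2,3) = 87.
Column 3 must total 575; the given cells sum to 446, so (3,3) = 129.
Main diagonal must total 575; the given cells sum to 432, so (1,1) = 143.
Using anti-diagonal: 122 + 108 + 129 + 101 + ? → (4,2) = 575 − 460 = 115.
Using row 1: 143 + 45 + 66 + 122 + ? → (1,2) = 575 − 376 = 199.
Row 4 must total 575; the given cells sum to 481, so (4,1) = 94.
Column 1 needs 575; the known cells sum to 523, so (3,1) = 52.
Column 2: 199 + 31 + 115 + 157 + ? = 575, so (3,2) = 73.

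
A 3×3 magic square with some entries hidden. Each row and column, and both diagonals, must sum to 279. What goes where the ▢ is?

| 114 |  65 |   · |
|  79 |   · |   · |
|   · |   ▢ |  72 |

Row 1 must total 279; the given cells sum to 179, so (1,3) = 100.
From column 1, 279 − (114 + 79) gives (3,1) = 86.
From column 3, 279 − (100 + 72) gives (2,3) = 107.
Using main diagonal: 114 + 72 + ? → (2,2) = 279 − 186 = 93.
Row 3 must total 279; the given cells sum to 158, so (3,2) = 121.

121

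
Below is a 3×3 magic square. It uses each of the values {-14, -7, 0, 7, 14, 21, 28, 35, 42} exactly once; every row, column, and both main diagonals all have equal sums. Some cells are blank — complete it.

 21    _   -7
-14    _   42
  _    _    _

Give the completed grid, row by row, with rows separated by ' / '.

21 28 -7 / -14 14 42 / 35 0 7

The 9 entries sum to 126, so each line sums to 126/3 = 42.
Using row 1: 21 + (-7) + ? → (1,2) = 42 − 14 = 28.
From row 2, 42 − (-14 + 42) gives (2,2) = 14.
Column 1 needs 42; the known cells sum to 7, so (3,1) = 35.
Using column 2: 28 + 14 + ? → (3,2) = 42 − 42 = 0.
Column 3 must total 42; the given cells sum to 35, so (3,3) = 7.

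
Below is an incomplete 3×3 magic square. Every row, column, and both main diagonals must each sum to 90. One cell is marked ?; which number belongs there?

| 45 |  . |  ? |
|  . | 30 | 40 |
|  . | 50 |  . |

35

Row 2 must total 90; the given cells sum to 70, so (2,1) = 20.
Using column 1: 45 + 20 + ? → (3,1) = 90 − 65 = 25.
Column 2 must total 90; the given cells sum to 80, so (1,2) = 10.
Main diagonal needs 90; the known cells sum to 75, so (3,3) = 15.
Anti-diagonal needs 90; the known cells sum to 55, so (1,3) = 35.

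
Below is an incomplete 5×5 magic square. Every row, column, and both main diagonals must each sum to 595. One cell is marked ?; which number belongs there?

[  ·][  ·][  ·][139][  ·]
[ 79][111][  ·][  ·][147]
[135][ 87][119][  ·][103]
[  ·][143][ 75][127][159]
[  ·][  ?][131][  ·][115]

99

The remaining cell in row 3 is (3,4) = 595 − 444 = 151.
Using row 4: 143 + 75 + 127 + 159 + ? → (4,1) = 595 − 504 = 91.
The remaining cell in column 5 is (1,5) = 595 − 524 = 71.
Main diagonal needs 595; the known cells sum to 472, so (1,1) = 123.
Column 1 needs 595; the known cells sum to 428, so (5,1) = 167.
Anti-diagonal: 71 + 119 + 143 + 167 + ? = 595, so (2,4) = 95.
Using row 2: 79 + 111 + 95 + 147 + ? → (2,3) = 595 − 432 = 163.
The remaining cell in column 3 is (1,3) = 595 − 488 = 107.
Column 4 needs 595; the known cells sum to 512, so (5,4) = 83.
The remaining cell in row 1 is (1,2) = 595 − 440 = 155.
Row 5: 167 + 131 + 83 + 115 + ? = 595, so (5,2) = 99.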